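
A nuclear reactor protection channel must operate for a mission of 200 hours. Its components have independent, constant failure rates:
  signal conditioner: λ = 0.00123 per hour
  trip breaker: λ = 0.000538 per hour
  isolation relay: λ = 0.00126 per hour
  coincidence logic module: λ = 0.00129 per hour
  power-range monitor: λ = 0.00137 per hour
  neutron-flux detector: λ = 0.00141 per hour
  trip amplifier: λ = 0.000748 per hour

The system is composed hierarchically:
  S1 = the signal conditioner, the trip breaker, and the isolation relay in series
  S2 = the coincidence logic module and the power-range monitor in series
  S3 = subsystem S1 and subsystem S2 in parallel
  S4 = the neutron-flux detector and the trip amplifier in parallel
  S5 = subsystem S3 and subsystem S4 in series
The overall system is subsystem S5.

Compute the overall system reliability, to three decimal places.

R(signal conditioner) = exp(−0.00123 × 200) = 0.78192
R(trip breaker) = exp(−0.000538 × 200) = 0.89799
R(isolation relay) = exp(−0.00126 × 200) = 0.77724
R(coincidence logic module) = exp(−0.00129 × 200) = 0.77260
R(power-range monitor) = exp(−0.00137 × 200) = 0.76033
R(neutron-flux detector) = exp(−0.00141 × 200) = 0.75427
R(trip amplifier) = exp(−0.000748 × 200) = 0.86105
Series (signal conditioner, trip breaker, and isolation relay): 0.78192 × 0.89799 × 0.77724 = 0.54574
Series (coincidence logic module and power-range monitor): 0.77260 × 0.76033 = 0.58743
Parallel ([0.54574] and [0.58743]): 1 − (1 − 0.54574)(1 − 0.58743) = 0.81259
Parallel (neutron-flux detector and trip amplifier): 1 − (1 − 0.75427)(1 − 0.86105) = 0.96586
Series ([0.81259] and [0.96586]): 0.81259 × 0.96586 = 0.785

0.785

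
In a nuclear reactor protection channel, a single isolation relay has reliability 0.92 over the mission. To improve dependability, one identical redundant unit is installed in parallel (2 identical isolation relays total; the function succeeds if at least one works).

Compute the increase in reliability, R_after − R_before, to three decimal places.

0.074

R_before = 0.92
R_after = 1 − (1 − 0.92)^2 = 0.994
ΔR = 0.994 − 0.92 = 0.074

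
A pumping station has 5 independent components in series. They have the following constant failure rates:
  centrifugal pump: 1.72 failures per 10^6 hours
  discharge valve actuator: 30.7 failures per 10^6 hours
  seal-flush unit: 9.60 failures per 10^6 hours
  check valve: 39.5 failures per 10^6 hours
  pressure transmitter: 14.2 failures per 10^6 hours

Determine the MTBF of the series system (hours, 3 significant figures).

10400

Series of exponential components: λ_sys = Σ λ_i
λ_sys = 0.00000172 + 0.0000307 + 0.00000960 + 0.0000395 + 0.0000142 = 9.5720e-05 /h
MTBF = 1 / λ_sys = 10400 h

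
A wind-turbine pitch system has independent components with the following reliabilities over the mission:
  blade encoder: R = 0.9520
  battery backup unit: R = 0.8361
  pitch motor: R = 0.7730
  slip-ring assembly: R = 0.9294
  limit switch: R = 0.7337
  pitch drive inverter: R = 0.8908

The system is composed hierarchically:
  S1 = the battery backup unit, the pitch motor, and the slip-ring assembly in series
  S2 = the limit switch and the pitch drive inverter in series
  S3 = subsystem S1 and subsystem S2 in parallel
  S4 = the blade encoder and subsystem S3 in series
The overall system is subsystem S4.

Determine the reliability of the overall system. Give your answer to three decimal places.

0.820

Series (battery backup unit, pitch motor, and slip-ring assembly): 0.83610 × 0.77300 × 0.92940 = 0.60068
Series (limit switch and pitch drive inverter): 0.73370 × 0.89080 = 0.65358
Parallel ([0.60068] and [0.65358]): 1 − (1 − 0.60068)(1 − 0.65358) = 0.86167
Series (blade encoder and [0.86167]): 0.95200 × 0.86167 = 0.820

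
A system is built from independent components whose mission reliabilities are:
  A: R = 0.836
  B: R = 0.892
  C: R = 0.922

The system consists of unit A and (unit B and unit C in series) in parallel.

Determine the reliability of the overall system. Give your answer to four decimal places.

0.9709

Series (B and C): 0.892000 × 0.922000 = 0.822424
Parallel (A and [0.822424]): 1 − (1 − 0.836000)(1 − 0.822424) = 0.9709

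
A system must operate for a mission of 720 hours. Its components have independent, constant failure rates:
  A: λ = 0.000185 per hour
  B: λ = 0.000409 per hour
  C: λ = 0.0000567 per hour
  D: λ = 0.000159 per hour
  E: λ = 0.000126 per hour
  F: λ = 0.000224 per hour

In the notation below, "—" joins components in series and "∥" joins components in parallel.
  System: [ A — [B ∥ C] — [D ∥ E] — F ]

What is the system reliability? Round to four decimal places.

R(A) = exp(−0.000185 × 720) = 0.875290
R(B) = exp(−0.000409 × 720) = 0.744919
R(C) = exp(−0.0000567 × 720) = 0.959998
R(D) = exp(−0.000159 × 720) = 0.891830
R(E) = exp(−0.000126 × 720) = 0.913273
R(F) = exp(−0.000224 × 720) = 0.851054
Parallel (B and C): 1 − (1 − 0.744919)(1 − 0.959998) = 0.989796
Parallel (D and E): 1 − (1 − 0.891830)(1 − 0.913273) = 0.990619
Series (A, [0.989796], [0.990619], and F): 0.875290 × 0.989796 × 0.990619 × 0.851054 = 0.7304

0.7304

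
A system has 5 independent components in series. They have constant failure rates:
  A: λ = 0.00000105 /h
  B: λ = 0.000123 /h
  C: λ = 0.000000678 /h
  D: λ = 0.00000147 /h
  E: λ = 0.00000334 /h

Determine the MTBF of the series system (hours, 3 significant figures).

7720

Series of exponential components: λ_sys = Σ λ_i
λ_sys = 0.00000105 + 0.000123 + 0.000000678 + 0.00000147 + 0.00000334 = 1.2954e-04 /h
MTBF = 1 / λ_sys = 7720 h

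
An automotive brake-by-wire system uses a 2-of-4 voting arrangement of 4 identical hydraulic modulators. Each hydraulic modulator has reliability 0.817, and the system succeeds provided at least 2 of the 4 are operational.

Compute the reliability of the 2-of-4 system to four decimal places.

R = Σ_{i=2}^{4} C(4,i) p^i (1−p)^{4−i} with p = 0.817
C(4,2)·0.817^2·0.183^2 = 0.134121
C(4,3)·0.817^3·0.183^1 = 0.399188
C(4,4)·0.817^4·0.183^0 = 0.445542
Sum = 0.9789

0.9789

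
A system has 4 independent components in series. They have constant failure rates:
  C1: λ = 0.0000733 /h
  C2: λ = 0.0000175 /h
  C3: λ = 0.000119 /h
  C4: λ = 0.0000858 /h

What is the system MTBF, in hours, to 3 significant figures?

3380

Series of exponential components: λ_sys = Σ λ_i
λ_sys = 0.0000733 + 0.0000175 + 0.000119 + 0.0000858 = 2.9560e-04 /h
MTBF = 1 / λ_sys = 3380 h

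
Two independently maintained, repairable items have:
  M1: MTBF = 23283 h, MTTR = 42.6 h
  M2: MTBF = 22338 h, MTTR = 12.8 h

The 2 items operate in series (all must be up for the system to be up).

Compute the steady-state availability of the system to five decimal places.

A(M1) = MTBF/(MTBF+MTTR) = 23283/(23283+42.6) = 0.998174
A(M2) = MTBF/(MTBF+MTTR) = 22338/(22338+12.8) = 0.999427
Series availability: 0.998174 × 0.999427 = 0.99760

0.99760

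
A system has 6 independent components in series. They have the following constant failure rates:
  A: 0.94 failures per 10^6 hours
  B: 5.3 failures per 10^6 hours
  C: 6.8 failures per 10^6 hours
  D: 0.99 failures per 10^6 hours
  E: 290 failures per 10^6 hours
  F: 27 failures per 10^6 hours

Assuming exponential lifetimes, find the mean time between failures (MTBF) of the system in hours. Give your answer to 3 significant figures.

3020

Series of exponential components: λ_sys = Σ λ_i
λ_sys = 0.00000094 + 0.0000053 + 0.0000068 + 0.00000099 + 0.00029 + 0.000027 = 3.3103e-04 /h
MTBF = 1 / λ_sys = 3020 h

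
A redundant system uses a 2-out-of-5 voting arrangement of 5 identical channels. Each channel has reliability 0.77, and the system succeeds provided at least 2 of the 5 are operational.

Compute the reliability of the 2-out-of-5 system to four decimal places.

0.9886

R = Σ_{i=2}^{5} C(5,i) p^i (1−p)^{5−i} with p = 0.77
C(5,2)·0.77^2·0.23^3 = 0.072138
C(5,3)·0.77^3·0.23^2 = 0.241506
C(5,4)·0.77^4·0.23^1 = 0.404260
C(5,5)·0.77^5·0.23^0 = 0.270678
Sum = 0.9886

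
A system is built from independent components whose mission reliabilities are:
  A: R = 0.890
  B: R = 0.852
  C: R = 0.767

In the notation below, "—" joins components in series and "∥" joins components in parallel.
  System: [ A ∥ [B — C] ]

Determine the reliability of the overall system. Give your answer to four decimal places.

Series (B and C): 0.852000 × 0.767000 = 0.653484
Parallel (A and [0.653484]): 1 − (1 − 0.890000)(1 − 0.653484) = 0.9619

0.9619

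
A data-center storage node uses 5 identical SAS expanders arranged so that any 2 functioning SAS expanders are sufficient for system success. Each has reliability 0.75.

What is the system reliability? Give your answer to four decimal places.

R = Σ_{i=2}^{5} C(5,i) p^i (1−p)^{5−i} with p = 0.75
C(5,2)·0.75^2·0.25^3 = 0.087891
C(5,3)·0.75^3·0.25^2 = 0.263672
C(5,4)·0.75^4·0.25^1 = 0.395508
C(5,5)·0.75^5·0.25^0 = 0.237305
Sum = 0.9844

0.9844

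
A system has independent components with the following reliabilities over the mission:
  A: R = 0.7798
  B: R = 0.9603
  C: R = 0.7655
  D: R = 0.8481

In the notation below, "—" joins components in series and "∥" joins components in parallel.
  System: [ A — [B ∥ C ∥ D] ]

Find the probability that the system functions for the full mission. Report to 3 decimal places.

Parallel (B, C, and D): 1 − (1 − 0.96030)(1 − 0.76550)(1 − 0.84810) = 0.99859
Series (A and [0.99859]): 0.77980 × 0.99859 = 0.779

0.779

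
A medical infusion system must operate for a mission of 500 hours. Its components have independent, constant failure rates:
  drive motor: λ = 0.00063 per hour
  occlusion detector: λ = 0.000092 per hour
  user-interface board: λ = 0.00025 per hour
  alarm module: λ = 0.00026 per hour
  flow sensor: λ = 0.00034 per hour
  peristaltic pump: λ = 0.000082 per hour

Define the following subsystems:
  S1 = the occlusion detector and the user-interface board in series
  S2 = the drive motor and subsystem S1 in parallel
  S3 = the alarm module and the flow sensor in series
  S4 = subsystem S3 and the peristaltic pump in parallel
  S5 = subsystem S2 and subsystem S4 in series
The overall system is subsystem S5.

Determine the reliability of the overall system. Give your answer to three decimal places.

0.948

R(drive motor) = exp(−0.00063 × 500) = 0.72979
R(occlusion detector) = exp(−0.000092 × 500) = 0.95504
R(user-interface board) = exp(−0.00025 × 500) = 0.88250
R(alarm module) = exp(−0.00026 × 500) = 0.87810
R(flow sensor) = exp(−0.00034 × 500) = 0.84366
R(peristaltic pump) = exp(−0.000082 × 500) = 0.95983
Series (occlusion detector and user-interface board): 0.95504 × 0.88250 = 0.84282
Parallel (drive motor and [0.84282]): 1 − (1 − 0.72979)(1 − 0.84282) = 0.95753
Series (alarm module and flow sensor): 0.87810 × 0.84366 = 0.74082
Parallel ([0.74082] and peristaltic pump): 1 − (1 − 0.74082)(1 − 0.95983) = 0.98959
Series ([0.95753] and [0.98959]): 0.95753 × 0.98959 = 0.948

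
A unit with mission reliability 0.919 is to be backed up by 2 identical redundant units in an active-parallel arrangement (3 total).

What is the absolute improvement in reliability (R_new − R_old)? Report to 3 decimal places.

R_before = 0.919
R_after = 1 − (1 − 0.919)^3 = 0.999
ΔR = 0.999 − 0.919 = 0.080

0.080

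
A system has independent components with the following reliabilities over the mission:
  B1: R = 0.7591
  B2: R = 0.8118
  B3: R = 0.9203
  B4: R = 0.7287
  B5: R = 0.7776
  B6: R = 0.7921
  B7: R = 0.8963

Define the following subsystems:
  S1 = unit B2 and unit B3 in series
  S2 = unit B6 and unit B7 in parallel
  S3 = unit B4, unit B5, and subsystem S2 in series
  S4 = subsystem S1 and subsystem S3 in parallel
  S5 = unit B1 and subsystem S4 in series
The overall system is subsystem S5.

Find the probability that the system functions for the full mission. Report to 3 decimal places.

0.674

Series (B2 and B3): 0.81180 × 0.92030 = 0.74710
Parallel (B6 and B7): 1 − (1 − 0.79210)(1 − 0.89630) = 0.97844
Series (B4, B5, and [0.97844]): 0.72870 × 0.77760 × 0.97844 = 0.55442
Parallel ([0.74710] and [0.55442]): 1 − (1 − 0.74710)(1 − 0.55442) = 0.88731
Series (B1 and [0.88731]): 0.75910 × 0.88731 = 0.674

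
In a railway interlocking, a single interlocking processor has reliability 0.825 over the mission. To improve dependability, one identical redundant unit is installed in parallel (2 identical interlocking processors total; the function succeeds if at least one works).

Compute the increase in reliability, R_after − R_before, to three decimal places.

R_before = 0.825
R_after = 1 − (1 − 0.825)^2 = 0.969
ΔR = 0.969 − 0.825 = 0.144

0.144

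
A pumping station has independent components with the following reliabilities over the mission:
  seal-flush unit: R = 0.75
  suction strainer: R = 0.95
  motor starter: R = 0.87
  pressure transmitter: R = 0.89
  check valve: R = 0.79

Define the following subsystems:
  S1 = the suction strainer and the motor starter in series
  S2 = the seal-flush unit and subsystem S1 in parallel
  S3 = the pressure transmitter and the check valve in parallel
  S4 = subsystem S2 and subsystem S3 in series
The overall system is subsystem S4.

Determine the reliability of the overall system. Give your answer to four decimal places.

Series (suction strainer and motor starter): 0.950000 × 0.870000 = 0.826500
Parallel (seal-flush unit and [0.826500]): 1 − (1 − 0.750000)(1 − 0.826500) = 0.956625
Parallel (pressure transmitter and check valve): 1 − (1 − 0.890000)(1 − 0.790000) = 0.976900
Series ([0.956625] and [0.976900]): 0.956625 × 0.976900 = 0.9345

0.9345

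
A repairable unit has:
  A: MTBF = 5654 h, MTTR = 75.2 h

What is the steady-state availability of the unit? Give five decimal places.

A(A) = MTBF/(MTBF+MTTR) = 5654/(5654+75.2) = 0.98687

0.98687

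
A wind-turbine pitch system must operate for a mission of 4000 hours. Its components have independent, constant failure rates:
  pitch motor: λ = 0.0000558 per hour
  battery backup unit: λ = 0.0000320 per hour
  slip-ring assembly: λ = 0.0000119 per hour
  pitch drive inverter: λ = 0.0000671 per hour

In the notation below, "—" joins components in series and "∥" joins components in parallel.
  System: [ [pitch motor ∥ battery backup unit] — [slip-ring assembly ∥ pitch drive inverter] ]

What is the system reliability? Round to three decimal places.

R(pitch motor) = exp(−0.0000558 × 4000) = 0.79995
R(battery backup unit) = exp(−0.0000320 × 4000) = 0.87985
R(slip-ring assembly) = exp(−0.0000119 × 4000) = 0.95352
R(pitch drive inverter) = exp(−0.0000671 × 4000) = 0.76460
Parallel (pitch motor and battery backup unit): 1 − (1 − 0.79995)(1 − 0.87985) = 0.97596
Parallel (slip-ring assembly and pitch drive inverter): 1 − (1 − 0.95352)(1 − 0.76460) = 0.98906
Series ([0.97596] and [0.98906]): 0.97596 × 0.98906 = 0.965

0.965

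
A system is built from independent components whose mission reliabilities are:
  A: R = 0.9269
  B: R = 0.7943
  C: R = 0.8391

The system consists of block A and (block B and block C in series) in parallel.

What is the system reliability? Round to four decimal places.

Series (B and C): 0.794300 × 0.839100 = 0.666497
Parallel (A and [0.666497]): 1 − (1 − 0.926900)(1 − 0.666497) = 0.9756

0.9756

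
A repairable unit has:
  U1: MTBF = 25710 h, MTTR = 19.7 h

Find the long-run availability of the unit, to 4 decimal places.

A(U1) = MTBF/(MTBF+MTTR) = 25710/(25710+19.7) = 0.9992

0.9992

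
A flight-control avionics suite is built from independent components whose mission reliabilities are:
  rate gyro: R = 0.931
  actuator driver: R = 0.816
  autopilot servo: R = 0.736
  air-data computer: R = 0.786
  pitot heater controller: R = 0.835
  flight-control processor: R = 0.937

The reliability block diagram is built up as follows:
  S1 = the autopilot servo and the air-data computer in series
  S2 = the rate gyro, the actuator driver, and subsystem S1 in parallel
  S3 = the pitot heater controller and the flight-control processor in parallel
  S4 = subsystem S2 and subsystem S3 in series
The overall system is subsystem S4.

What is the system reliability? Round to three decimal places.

0.984

Series (autopilot servo and air-data computer): 0.73600 × 0.78600 = 0.57850
Parallel (rate gyro, actuator driver, and [0.57850]): 1 − (1 − 0.93100)(1 − 0.81600)(1 − 0.57850) = 0.99465
Parallel (pitot heater controller and flight-control processor): 1 − (1 − 0.83500)(1 − 0.93700) = 0.98961
Series ([0.99465] and [0.98961]): 0.99465 × 0.98961 = 0.984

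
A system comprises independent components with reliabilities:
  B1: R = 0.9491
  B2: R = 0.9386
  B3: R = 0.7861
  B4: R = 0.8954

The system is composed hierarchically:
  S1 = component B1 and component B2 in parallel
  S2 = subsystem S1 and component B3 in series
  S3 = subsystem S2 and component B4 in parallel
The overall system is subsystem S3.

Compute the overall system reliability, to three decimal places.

0.977

Parallel (B1 and B2): 1 − (1 − 0.94910)(1 − 0.93860) = 0.99687
Series ([0.99687] and B3): 0.99687 × 0.78610 = 0.78364
Parallel ([0.78364] and B4): 1 − (1 − 0.78364)(1 − 0.89540) = 0.977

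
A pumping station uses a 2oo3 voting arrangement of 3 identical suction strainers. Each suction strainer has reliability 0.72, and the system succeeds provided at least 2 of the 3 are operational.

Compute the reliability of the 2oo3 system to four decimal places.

0.8087

R = Σ_{i=2}^{3} C(3,i) p^i (1−p)^{3−i} with p = 0.72
C(3,2)·0.72^2·0.28^1 = 0.435456
C(3,3)·0.72^3·0.28^0 = 0.373248
Sum = 0.8087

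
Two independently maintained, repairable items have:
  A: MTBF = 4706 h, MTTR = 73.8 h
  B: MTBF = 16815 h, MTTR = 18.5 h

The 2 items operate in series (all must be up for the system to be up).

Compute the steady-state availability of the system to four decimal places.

A(A) = MTBF/(MTBF+MTTR) = 4706/(4706+73.8) = 0.984560
A(B) = MTBF/(MTBF+MTTR) = 16815/(16815+18.5) = 0.998901
Series availability: 0.984560 × 0.998901 = 0.9835

0.9835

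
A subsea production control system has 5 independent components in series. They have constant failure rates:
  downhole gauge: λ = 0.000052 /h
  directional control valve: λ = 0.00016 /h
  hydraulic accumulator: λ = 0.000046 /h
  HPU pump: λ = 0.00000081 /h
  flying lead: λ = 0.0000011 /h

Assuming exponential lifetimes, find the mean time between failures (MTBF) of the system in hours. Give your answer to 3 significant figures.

3850

Series of exponential components: λ_sys = Σ λ_i
λ_sys = 0.000052 + 0.00016 + 0.000046 + 0.00000081 + 0.0000011 = 2.5991e-04 /h
MTBF = 1 / λ_sys = 3850 h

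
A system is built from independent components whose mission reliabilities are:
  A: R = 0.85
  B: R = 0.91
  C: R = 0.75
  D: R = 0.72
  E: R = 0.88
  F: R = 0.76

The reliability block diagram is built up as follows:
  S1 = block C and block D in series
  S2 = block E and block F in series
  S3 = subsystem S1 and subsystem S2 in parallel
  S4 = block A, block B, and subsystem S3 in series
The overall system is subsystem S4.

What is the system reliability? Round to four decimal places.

Series (C and D): 0.750000 × 0.720000 = 0.540000
Series (E and F): 0.880000 × 0.760000 = 0.668800
Parallel ([0.540000] and [0.668800]): 1 − (1 − 0.540000)(1 − 0.668800) = 0.847648
Series (A, B, and [0.847648]): 0.850000 × 0.910000 × 0.847648 = 0.6557

0.6557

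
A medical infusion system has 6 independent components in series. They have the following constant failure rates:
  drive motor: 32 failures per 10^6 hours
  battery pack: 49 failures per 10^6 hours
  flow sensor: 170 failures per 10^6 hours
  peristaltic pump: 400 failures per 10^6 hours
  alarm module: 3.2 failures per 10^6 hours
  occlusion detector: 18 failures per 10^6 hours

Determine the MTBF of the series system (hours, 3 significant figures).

Series of exponential components: λ_sys = Σ λ_i
λ_sys = 0.000032 + 0.000049 + 0.00017 + 0.00040 + 0.0000032 + 0.000018 = 6.7220e-04 /h
MTBF = 1 / λ_sys = 1490 h

1490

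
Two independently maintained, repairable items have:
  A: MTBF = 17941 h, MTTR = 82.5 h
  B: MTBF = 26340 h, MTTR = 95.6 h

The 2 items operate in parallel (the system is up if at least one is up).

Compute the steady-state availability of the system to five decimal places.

0.99998

A(A) = MTBF/(MTBF+MTTR) = 17941/(17941+82.5) = 0.995423
A(B) = MTBF/(MTBF+MTTR) = 26340/(26340+95.6) = 0.996384
Parallel availability: 1 − (1 − 0.995423)(1 − 0.996384) = 0.99998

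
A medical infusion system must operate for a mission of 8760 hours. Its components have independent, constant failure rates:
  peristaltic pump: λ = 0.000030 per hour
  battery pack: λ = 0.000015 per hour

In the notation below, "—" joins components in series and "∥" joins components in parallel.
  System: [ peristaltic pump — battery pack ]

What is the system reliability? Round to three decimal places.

0.674

R(peristaltic pump) = exp(−0.000030 × 8760) = 0.76890
R(battery pack) = exp(−0.000015 × 8760) = 0.87687
Series (peristaltic pump and battery pack): 0.76890 × 0.87687 = 0.674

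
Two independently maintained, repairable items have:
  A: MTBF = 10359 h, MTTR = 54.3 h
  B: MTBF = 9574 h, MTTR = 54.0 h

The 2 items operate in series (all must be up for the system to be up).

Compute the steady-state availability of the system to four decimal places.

A(A) = MTBF/(MTBF+MTTR) = 10359/(10359+54.3) = 0.994786
A(B) = MTBF/(MTBF+MTTR) = 9574/(9574+54.0) = 0.994391
Series availability: 0.994786 × 0.994391 = 0.9892

0.9892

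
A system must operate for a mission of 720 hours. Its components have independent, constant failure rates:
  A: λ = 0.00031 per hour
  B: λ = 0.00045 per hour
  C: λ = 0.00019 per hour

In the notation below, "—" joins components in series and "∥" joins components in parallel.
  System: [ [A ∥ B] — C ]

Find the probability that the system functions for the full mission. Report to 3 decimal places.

R(A) = exp(−0.00031 × 720) = 0.79995
R(B) = exp(−0.00045 × 720) = 0.72325
R(C) = exp(−0.00019 × 720) = 0.87214
Parallel (A and B): 1 − (1 − 0.79995)(1 − 0.72325) = 0.94464
Series ([0.94464] and C): 0.94464 × 0.87214 = 0.824

0.824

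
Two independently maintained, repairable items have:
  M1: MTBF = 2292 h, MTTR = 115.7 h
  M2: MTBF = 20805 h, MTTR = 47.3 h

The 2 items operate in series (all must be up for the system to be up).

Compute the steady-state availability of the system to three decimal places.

0.950

A(M1) = MTBF/(MTBF+MTTR) = 2292/(2292+115.7) = 0.951946
A(M2) = MTBF/(MTBF+MTTR) = 20805/(20805+47.3) = 0.997732
Series availability: 0.951946 × 0.997732 = 0.950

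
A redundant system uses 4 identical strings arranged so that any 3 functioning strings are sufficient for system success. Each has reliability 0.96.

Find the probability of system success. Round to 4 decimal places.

R = Σ_{i=3}^{4} C(4,i) p^i (1−p)^{4−i} with p = 0.96
C(4,3)·0.96^3·0.04^1 = 0.141558
C(4,4)·0.96^4·0.04^0 = 0.849347
Sum = 0.9909

0.9909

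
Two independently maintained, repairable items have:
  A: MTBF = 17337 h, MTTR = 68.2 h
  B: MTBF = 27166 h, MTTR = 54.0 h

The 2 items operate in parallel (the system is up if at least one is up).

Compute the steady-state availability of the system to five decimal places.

0.99999

A(A) = MTBF/(MTBF+MTTR) = 17337/(17337+68.2) = 0.996082
A(B) = MTBF/(MTBF+MTTR) = 27166/(27166+54.0) = 0.998016
Parallel availability: 1 − (1 − 0.996082)(1 − 0.998016) = 0.99999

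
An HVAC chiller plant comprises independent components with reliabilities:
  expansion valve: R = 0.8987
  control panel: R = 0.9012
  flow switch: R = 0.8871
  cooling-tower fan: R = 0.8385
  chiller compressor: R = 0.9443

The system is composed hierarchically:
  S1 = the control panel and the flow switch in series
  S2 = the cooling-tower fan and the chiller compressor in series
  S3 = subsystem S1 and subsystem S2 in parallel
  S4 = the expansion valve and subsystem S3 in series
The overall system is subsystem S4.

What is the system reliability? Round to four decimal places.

0.8612

Series (control panel and flow switch): 0.901200 × 0.887100 = 0.799455
Series (cooling-tower fan and chiller compressor): 0.838500 × 0.944300 = 0.791796
Parallel ([0.799455] and [0.791796]): 1 − (1 − 0.799455)(1 − 0.791796) = 0.958246
Series (expansion valve and [0.958246]): 0.898700 × 0.958246 = 0.8612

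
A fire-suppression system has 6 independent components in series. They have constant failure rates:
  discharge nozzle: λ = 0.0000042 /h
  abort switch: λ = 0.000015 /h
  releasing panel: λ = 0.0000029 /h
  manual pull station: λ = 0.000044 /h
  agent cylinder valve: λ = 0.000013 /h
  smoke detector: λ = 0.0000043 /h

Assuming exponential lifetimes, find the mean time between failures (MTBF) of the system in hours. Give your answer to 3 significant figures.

12000

Series of exponential components: λ_sys = Σ λ_i
λ_sys = 0.0000042 + 0.000015 + 0.0000029 + 0.000044 + 0.000013 + 0.0000043 = 8.3400e-05 /h
MTBF = 1 / λ_sys = 12000 h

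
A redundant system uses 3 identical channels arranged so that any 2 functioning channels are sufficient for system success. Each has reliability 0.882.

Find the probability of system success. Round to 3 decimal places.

0.962

R = Σ_{i=2}^{3} C(3,i) p^i (1−p)^{3−i} with p = 0.882
C(3,2)·0.882^2·0.118^1 = 0.27539
C(3,3)·0.882^3·0.118^0 = 0.68613
Sum = 0.962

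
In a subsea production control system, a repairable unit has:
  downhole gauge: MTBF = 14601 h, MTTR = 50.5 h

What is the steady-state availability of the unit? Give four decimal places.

0.9966

A(downhole gauge) = MTBF/(MTBF+MTTR) = 14601/(14601+50.5) = 0.9966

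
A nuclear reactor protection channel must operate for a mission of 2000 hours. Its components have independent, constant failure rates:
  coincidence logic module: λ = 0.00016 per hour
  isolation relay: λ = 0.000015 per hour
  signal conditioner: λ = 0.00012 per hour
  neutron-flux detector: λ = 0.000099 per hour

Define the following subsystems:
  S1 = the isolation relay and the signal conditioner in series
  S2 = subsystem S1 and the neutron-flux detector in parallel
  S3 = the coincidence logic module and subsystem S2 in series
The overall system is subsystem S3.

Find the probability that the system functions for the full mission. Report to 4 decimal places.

0.6953

R(coincidence logic module) = exp(−0.00016 × 2000) = 0.726149
R(isolation relay) = exp(−0.000015 × 2000) = 0.970446
R(signal conditioner) = exp(−0.00012 × 2000) = 0.786628
R(neutron-flux detector) = exp(−0.000099 × 2000) = 0.820370
Series (isolation relay and signal conditioner): 0.970446 × 0.786628 = 0.763380
Parallel ([0.763380] and neutron-flux detector): 1 − (1 − 0.763380)(1 − 0.820370) = 0.957496
Series (coincidence logic module and [0.957496]): 0.726149 × 0.957496 = 0.6953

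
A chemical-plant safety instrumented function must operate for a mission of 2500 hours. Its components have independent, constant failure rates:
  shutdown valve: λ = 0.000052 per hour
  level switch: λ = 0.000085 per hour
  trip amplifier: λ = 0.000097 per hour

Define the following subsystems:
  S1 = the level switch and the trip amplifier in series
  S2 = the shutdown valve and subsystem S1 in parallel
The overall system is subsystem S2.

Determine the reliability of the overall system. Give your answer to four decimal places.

R(shutdown valve) = exp(−0.000052 × 2500) = 0.878095
R(level switch) = exp(−0.000085 × 2500) = 0.808560
R(trip amplifier) = exp(−0.000097 × 2500) = 0.784664
Series (level switch and trip amplifier): 0.808560 × 0.784664 = 0.634448
Parallel (shutdown valve and [0.634448]): 1 − (1 − 0.878095)(1 − 0.634448) = 0.9554

0.9554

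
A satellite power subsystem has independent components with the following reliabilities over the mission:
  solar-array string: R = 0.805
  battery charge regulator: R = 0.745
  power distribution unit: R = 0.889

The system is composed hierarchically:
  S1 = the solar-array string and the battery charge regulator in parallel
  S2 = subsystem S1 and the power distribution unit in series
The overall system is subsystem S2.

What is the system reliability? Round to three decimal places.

0.845

Parallel (solar-array string and battery charge regulator): 1 − (1 − 0.80500)(1 − 0.74500) = 0.95028
Series ([0.95028] and power distribution unit): 0.95028 × 0.88900 = 0.845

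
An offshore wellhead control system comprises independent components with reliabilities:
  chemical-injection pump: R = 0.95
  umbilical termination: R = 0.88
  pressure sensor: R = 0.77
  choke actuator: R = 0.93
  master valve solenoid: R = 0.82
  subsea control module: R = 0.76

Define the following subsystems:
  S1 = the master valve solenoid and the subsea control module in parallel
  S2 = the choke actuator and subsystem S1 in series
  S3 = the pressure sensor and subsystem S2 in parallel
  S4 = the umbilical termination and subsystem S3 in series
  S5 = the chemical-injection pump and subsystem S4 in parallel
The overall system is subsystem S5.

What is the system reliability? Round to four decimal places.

0.9929

Parallel (master valve solenoid and subsea control module): 1 − (1 − 0.820000)(1 − 0.760000) = 0.956800
Series (choke actuator and [0.956800]): 0.930000 × 0.956800 = 0.889824
Parallel (pressure sensor and [0.889824]): 1 − (1 − 0.770000)(1 − 0.889824) = 0.974660
Series (umbilical termination and [0.974660]): 0.880000 × 0.974660 = 0.857701
Parallel (chemical-injection pump and [0.857701]): 1 − (1 − 0.950000)(1 − 0.857701) = 0.9929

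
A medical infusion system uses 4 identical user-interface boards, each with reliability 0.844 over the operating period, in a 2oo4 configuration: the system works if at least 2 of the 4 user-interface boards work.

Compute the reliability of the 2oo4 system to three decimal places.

0.987

R = Σ_{i=2}^{4} C(4,i) p^i (1−p)^{4−i} with p = 0.844
C(4,2)·0.844^2·0.156^2 = 0.10401
C(4,3)·0.844^3·0.156^1 = 0.37516
C(4,4)·0.844^4·0.156^0 = 0.50742
Sum = 0.987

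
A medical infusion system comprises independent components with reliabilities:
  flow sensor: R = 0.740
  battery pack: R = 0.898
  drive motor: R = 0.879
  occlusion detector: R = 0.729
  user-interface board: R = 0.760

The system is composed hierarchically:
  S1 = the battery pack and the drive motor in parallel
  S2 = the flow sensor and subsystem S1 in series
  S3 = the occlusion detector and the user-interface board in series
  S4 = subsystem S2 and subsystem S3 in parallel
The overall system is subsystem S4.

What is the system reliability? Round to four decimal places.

Parallel (battery pack and drive motor): 1 − (1 − 0.898000)(1 − 0.879000) = 0.987658
Series (flow sensor and [0.987658]): 0.740000 × 0.987658 = 0.730867
Series (occlusion detector and user-interface board): 0.729000 × 0.760000 = 0.554040
Parallel ([0.730867] and [0.554040]): 1 − (1 − 0.730867)(1 − 0.554040) = 0.8800

0.8800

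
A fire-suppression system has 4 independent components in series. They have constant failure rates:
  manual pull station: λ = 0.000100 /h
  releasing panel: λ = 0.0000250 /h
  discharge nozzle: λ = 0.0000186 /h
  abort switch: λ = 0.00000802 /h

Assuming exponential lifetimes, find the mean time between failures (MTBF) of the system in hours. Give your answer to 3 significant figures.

Series of exponential components: λ_sys = Σ λ_i
λ_sys = 0.000100 + 0.0000250 + 0.0000186 + 0.00000802 = 1.5162e-04 /h
MTBF = 1 / λ_sys = 6600 h

6600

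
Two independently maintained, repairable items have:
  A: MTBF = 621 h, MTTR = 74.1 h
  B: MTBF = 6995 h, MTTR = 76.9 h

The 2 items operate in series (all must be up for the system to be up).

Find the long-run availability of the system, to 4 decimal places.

0.8837

A(A) = MTBF/(MTBF+MTTR) = 621/(621+74.1) = 0.893397
A(B) = MTBF/(MTBF+MTTR) = 6995/(6995+76.9) = 0.989126
Series availability: 0.893397 × 0.989126 = 0.8837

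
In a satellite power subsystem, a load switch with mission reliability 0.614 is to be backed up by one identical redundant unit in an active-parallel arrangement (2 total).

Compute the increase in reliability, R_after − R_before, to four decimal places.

R_before = 0.614
R_after = 1 − (1 − 0.614)^2 = 0.8510
ΔR = 0.8510 − 0.614 = 0.2370

0.2370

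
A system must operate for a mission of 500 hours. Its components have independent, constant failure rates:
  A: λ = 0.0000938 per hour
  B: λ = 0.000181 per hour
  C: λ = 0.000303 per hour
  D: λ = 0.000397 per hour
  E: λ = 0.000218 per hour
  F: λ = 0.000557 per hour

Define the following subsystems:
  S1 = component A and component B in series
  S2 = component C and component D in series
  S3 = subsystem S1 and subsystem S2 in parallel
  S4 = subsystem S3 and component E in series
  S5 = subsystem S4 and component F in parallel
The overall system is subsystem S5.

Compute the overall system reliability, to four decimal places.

R(A) = exp(−0.0000938 × 500) = 0.954183
R(B) = exp(−0.000181 × 500) = 0.913474
R(C) = exp(−0.000303 × 500) = 0.859418
R(D) = exp(−0.000397 × 500) = 0.819960
R(E) = exp(−0.000218 × 500) = 0.896730
R(F) = exp(−0.000557 × 500) = 0.756918
Series (A and B): 0.954183 × 0.913474 = 0.871621
Series (C and D): 0.859418 × 0.819960 = 0.704688
Parallel ([0.871621] and [0.704688]): 1 − (1 − 0.871621)(1 − 0.704688) = 0.962088
Series ([0.962088] and E): 0.962088 × 0.896730 = 0.862733
Parallel ([0.862733] and F): 1 − (1 − 0.862733)(1 − 0.756918) = 0.9666

0.9666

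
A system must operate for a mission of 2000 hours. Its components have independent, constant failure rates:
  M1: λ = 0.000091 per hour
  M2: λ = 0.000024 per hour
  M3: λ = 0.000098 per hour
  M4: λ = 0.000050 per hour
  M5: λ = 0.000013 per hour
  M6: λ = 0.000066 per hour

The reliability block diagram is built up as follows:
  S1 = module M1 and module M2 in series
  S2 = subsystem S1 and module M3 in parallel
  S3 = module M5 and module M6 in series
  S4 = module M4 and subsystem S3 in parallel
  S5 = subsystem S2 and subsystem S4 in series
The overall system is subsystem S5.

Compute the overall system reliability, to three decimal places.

0.950

R(M1) = exp(−0.000091 × 2000) = 0.83360
R(M2) = exp(−0.000024 × 2000) = 0.95313
R(M3) = exp(−0.000098 × 2000) = 0.82201
R(M4) = exp(−0.000050 × 2000) = 0.90484
R(M5) = exp(−0.000013 × 2000) = 0.97434
R(M6) = exp(−0.000066 × 2000) = 0.87634
Series (M1 and M2): 0.83360 × 0.95313 = 0.79453
Parallel ([0.79453] and M3): 1 − (1 − 0.79453)(1 − 0.82201) = 0.96343
Series (M5 and M6): 0.97434 × 0.87634 = 0.85385
Parallel (M4 and [0.85385]): 1 − (1 − 0.90484)(1 − 0.85385) = 0.98609
Series ([0.96343] and [0.98609]): 0.96343 × 0.98609 = 0.950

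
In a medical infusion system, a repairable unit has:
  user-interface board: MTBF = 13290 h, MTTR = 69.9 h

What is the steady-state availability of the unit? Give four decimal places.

0.9948

A(user-interface board) = MTBF/(MTBF+MTTR) = 13290/(13290+69.9) = 0.9948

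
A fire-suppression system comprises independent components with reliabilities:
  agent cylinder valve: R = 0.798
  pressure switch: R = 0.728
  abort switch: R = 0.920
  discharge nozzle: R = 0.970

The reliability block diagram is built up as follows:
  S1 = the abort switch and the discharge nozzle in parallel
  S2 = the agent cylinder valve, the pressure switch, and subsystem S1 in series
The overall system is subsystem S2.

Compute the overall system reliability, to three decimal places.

Parallel (abort switch and discharge nozzle): 1 − (1 − 0.92000)(1 − 0.97000) = 0.99760
Series (agent cylinder valve, pressure switch, and [0.99760]): 0.79800 × 0.72800 × 0.99760 = 0.580

0.580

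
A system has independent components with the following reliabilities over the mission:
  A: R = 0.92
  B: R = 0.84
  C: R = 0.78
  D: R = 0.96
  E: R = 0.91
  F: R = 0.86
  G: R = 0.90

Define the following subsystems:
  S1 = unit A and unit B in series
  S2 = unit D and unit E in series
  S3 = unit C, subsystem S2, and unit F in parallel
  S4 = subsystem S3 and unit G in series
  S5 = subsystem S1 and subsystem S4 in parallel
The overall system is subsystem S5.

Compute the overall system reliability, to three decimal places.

Series (A and B): 0.92000 × 0.84000 = 0.77280
Series (D and E): 0.96000 × 0.91000 = 0.87360
Parallel (C, [0.87360], and F): 1 − (1 − 0.78000)(1 − 0.87360)(1 − 0.86000) = 0.99611
Series ([0.99611] and G): 0.99611 × 0.90000 = 0.89650
Parallel ([0.77280] and [0.89650]): 1 − (1 − 0.77280)(1 − 0.89650) = 0.976

0.976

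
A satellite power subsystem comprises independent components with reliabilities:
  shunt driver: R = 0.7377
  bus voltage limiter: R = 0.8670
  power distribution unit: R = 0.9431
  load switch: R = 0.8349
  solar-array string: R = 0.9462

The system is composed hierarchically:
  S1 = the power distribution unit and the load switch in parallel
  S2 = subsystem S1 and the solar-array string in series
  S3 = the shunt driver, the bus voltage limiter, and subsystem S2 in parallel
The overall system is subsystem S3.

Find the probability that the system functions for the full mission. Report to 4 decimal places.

Parallel (power distribution unit and load switch): 1 − (1 − 0.943100)(1 − 0.834900) = 0.990606
Series ([0.990606] and solar-array string): 0.990606 × 0.946200 = 0.937311
Parallel (shunt driver, bus voltage limiter, and [0.937311]): 1 − (1 − 0.737700)(1 − 0.867000)(1 − 0.937311) = 0.9978

0.9978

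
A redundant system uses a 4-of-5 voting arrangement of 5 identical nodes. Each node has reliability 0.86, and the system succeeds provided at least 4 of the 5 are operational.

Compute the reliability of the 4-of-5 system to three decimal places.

0.853

R = Σ_{i=4}^{5} C(5,i) p^i (1−p)^{5−i} with p = 0.86
C(5,4)·0.86^4·0.14^1 = 0.38291
C(5,5)·0.86^5·0.14^0 = 0.47043
Sum = 0.853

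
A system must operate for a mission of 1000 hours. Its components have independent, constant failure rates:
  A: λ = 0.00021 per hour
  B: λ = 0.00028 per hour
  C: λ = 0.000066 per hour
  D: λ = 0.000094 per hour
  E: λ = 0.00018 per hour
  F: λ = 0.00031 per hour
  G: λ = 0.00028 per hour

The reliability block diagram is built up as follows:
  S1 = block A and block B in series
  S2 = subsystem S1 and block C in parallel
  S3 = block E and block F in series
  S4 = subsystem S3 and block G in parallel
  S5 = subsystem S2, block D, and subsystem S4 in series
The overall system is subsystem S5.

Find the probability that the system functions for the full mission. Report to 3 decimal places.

0.804

R(A) = exp(−0.00021 × 1000) = 0.81058
R(B) = exp(−0.00028 × 1000) = 0.75578
R(C) = exp(−0.000066 × 1000) = 0.93613
R(D) = exp(−0.000094 × 1000) = 0.91028
R(E) = exp(−0.00018 × 1000) = 0.83527
R(F) = exp(−0.00031 × 1000) = 0.73345
R(G) = exp(−0.00028 × 1000) = 0.75578
Series (A and B): 0.81058 × 0.75578 = 0.61262
Parallel ([0.61262] and C): 1 − (1 − 0.61262)(1 − 0.93613) = 0.97526
Series (E and F): 0.83527 × 0.73345 = 0.61263
Parallel ([0.61263] and G): 1 − (1 − 0.61263)(1 − 0.75578) = 0.90540
Series ([0.97526], D, and [0.90540]): 0.97526 × 0.91028 × 0.90540 = 0.804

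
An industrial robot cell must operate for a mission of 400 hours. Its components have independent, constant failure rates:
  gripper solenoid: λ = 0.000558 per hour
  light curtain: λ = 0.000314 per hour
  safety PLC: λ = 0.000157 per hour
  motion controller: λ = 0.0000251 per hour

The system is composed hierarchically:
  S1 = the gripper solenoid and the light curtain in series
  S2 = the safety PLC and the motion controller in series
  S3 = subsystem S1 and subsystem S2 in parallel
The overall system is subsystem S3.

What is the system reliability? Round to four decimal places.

0.9793

R(gripper solenoid) = exp(−0.000558 × 400) = 0.799955
R(light curtain) = exp(−0.000314 × 400) = 0.881968
R(safety PLC) = exp(−0.000157 × 400) = 0.939131
R(motion controller) = exp(−0.0000251 × 400) = 0.990010
Series (gripper solenoid and light curtain): 0.799955 × 0.881968 = 0.705535
Series (safety PLC and motion controller): 0.939131 × 0.990010 = 0.929749
Parallel ([0.705535] and [0.929749]): 1 − (1 − 0.705535)(1 − 0.929749) = 0.9793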